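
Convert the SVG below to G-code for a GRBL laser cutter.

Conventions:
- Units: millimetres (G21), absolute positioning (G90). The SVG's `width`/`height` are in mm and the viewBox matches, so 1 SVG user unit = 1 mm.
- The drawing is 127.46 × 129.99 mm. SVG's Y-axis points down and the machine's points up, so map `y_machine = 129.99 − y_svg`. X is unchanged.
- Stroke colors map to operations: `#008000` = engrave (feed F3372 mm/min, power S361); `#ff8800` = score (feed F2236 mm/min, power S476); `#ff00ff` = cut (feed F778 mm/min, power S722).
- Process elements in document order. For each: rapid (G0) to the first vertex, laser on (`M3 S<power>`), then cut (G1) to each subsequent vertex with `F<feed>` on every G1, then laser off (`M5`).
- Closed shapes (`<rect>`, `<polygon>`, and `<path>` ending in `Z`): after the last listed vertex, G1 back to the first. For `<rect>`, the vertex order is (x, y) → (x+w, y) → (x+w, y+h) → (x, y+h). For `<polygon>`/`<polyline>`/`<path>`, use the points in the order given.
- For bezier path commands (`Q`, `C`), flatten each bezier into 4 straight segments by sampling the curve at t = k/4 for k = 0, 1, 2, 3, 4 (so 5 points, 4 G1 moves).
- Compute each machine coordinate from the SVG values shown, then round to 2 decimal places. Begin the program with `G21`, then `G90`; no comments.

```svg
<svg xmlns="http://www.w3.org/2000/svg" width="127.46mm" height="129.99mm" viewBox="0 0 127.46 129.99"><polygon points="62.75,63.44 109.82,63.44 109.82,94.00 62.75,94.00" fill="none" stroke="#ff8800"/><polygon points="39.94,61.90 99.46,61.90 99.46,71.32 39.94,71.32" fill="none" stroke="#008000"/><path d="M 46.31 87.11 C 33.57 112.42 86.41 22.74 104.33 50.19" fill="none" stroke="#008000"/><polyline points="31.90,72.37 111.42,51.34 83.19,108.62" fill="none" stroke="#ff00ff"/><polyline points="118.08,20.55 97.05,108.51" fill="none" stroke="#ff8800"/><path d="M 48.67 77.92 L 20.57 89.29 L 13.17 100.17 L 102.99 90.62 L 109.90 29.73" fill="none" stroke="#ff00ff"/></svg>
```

1 u = 1 mm; y_m = 129.99 − y.

[1] `<polygon>` rectangle, #ff8800→score S476 F2236: (62.75,66.55) → (109.82,66.55) → (109.82,35.99) → (62.75,35.99) → (62.75,66.55) (closed)

[2] `<polygon>` rectangle, #008000→engrave S361 F3372: (39.94,68.09) → (99.46,68.09) → (99.46,58.67) → (39.94,58.67) → (39.94,68.09) (closed)

[3] `<path>` cubic bezier, #008000→engrave S361 F3372: (46.31,42.88) → (47.48,41.83) → (63.82,62.14) → (85.91,82.05) → (104.33,79.80)

[4] `<polyline>` open polyline, #ff00ff→cut S722 F778: (31.90,57.62) → (111.42,78.65) → (83.19,21.37)

[5] `<polyline>` line segment, #ff8800→score S476 F2236: (118.08,109.44) → (97.05,21.48)

[6] `<path>` open polyline, #ff00ff→cut S722 F778: (48.67,52.07) → (20.57,40.70) → (13.17,29.82) → (102.99,39.37) → (109.90,100.26)

G21
G90
G0 X62.75 Y66.55
M3 S476
G1 X109.82 Y66.55 F2236
G1 X109.82 Y35.99 F2236
G1 X62.75 Y35.99 F2236
G1 X62.75 Y66.55 F2236
M5
G0 X39.94 Y68.09
M3 S361
G1 X99.46 Y68.09 F3372
G1 X99.46 Y58.67 F3372
G1 X39.94 Y58.67 F3372
G1 X39.94 Y68.09 F3372
M5
G0 X46.31 Y42.88
M3 S361
G1 X47.48 Y41.83 F3372
G1 X63.82 Y62.14 F3372
G1 X85.91 Y82.05 F3372
G1 X104.33 Y79.80 F3372
M5
G0 X31.90 Y57.62
M3 S722
G1 X111.42 Y78.65 F778
G1 X83.19 Y21.37 F778
M5
G0 X118.08 Y109.44
M3 S476
G1 X97.05 Y21.48 F2236
M5
G0 X48.67 Y52.07
M3 S722
G1 X20.57 Y40.70 F778
G1 X13.17 Y29.82 F778
G1 X102.99 Y39.37 F778
G1 X109.90 Y100.26 F778
M5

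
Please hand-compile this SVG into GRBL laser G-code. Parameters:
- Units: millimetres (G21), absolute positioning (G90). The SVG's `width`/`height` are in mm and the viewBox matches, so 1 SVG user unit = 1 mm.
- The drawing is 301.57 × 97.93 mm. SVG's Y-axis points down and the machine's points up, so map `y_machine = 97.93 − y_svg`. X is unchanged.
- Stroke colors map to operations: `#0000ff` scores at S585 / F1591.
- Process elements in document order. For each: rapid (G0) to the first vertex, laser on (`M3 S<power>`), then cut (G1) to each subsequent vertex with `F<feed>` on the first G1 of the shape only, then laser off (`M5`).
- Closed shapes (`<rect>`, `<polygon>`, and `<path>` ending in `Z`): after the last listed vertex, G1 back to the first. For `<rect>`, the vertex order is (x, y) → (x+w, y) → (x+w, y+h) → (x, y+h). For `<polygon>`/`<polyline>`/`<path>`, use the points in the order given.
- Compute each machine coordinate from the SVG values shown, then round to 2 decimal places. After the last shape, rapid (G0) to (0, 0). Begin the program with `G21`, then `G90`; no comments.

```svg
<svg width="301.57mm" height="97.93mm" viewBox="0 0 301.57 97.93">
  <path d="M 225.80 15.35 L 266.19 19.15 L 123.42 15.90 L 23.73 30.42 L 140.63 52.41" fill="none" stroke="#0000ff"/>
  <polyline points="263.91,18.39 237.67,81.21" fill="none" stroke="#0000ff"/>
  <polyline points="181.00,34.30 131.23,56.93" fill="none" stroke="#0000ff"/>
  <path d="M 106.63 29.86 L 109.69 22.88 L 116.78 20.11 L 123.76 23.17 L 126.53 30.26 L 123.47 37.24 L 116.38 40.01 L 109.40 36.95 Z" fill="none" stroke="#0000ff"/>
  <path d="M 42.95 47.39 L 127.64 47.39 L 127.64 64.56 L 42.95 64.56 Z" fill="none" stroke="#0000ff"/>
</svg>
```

1 u = 1 mm; y_m = 97.93 − y.

[1] `<path>` open polyline, #0000ff→score S585 F1591: (225.80,82.58) → (266.19,78.78) → (123.42,82.03) → (23.73,67.51) → (140.63,45.52)

[2] `<polyline>` line segment, #0000ff→score S585 F1591: (263.91,79.54) → (237.67,16.72)

[3] `<polyline>` line segment, #0000ff→score S585 F1591: (181.00,63.63) → (131.23,41.00)

[4] `<path>` regular polygon, #0000ff→score S585 F1591: (106.63,68.07) → (109.69,75.05) → (116.78,77.82) → (123.76,74.76) → (126.53,67.67) → (123.47,60.69) → (116.38,57.92) → (109.40,60.98) → (106.63,68.07) (closed)

[5] `<path>` rectangle, #0000ff→score S585 F1591: (42.95,50.54) → (127.64,50.54) → (127.64,33.37) → (42.95,33.37) → (42.95,50.54) (closed)

G21
G90
G0 X225.80 Y82.58
M3 S585
G1 X266.19 Y78.78 F1591
G1 X123.42 Y82.03
G1 X23.73 Y67.51
G1 X140.63 Y45.52
M5
G0 X263.91 Y79.54
M3 S585
G1 X237.67 Y16.72 F1591
M5
G0 X181.00 Y63.63
M3 S585
G1 X131.23 Y41.00 F1591
M5
G0 X106.63 Y68.07
M3 S585
G1 X109.69 Y75.05 F1591
G1 X116.78 Y77.82
G1 X123.76 Y74.76
G1 X126.53 Y67.67
G1 X123.47 Y60.69
G1 X116.38 Y57.92
G1 X109.40 Y60.98
G1 X106.63 Y68.07
M5
G0 X42.95 Y50.54
M3 S585
G1 X127.64 Y50.54 F1591
G1 X127.64 Y33.37
G1 X42.95 Y33.37
G1 X42.95 Y50.54
M5
G0 X0.00 Y0.00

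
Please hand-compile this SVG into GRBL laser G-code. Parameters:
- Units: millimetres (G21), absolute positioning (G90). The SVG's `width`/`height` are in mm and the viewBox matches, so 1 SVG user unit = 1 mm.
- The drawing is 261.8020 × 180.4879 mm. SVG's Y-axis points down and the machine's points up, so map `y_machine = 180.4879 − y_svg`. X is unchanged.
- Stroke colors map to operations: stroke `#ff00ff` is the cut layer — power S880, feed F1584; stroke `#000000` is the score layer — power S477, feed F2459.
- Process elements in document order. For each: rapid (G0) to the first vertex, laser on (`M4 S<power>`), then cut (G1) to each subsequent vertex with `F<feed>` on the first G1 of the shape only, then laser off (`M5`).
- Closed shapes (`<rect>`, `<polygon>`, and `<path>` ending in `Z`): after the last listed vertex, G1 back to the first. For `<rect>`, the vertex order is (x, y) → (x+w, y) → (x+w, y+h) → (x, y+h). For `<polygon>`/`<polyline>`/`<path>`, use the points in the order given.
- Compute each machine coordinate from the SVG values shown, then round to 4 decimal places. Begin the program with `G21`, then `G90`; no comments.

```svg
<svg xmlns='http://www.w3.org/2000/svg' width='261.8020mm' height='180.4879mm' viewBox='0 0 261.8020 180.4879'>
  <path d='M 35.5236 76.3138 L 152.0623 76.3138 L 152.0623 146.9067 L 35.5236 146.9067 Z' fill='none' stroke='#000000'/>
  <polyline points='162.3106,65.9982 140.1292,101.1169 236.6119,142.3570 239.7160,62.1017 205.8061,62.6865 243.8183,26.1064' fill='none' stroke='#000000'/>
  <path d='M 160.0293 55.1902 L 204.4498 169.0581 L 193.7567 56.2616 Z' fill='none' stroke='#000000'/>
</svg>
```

1 u = 1 mm; y_m = 180.4879 − y.

[1] `<path>` rectangle, #000000→score S477 F2459: (35.5236,104.1741) → (152.0623,104.1741) → (152.0623,33.5812) → (35.5236,33.5812) → (35.5236,104.1741) (closed)

[2] `<polyline>` open polyline, #000000→score S477 F2459: (162.3106,114.4897) → (140.1292,79.3710) → (236.6119,38.1309) → (239.7160,118.3862) → (205.8061,117.8014) → (243.8183,154.3815)

[3] `<path>` closed polygon, #000000→score S477 F2459: (160.0293,125.2977) → (204.4498,11.4298) → (193.7567,124.2263) → (160.0293,125.2977) (closed)

G21
G90
G0 X35.5236 Y104.1741
M4 S477
G1 X152.0623 Y104.1741 F2459
G1 X152.0623 Y33.5812
G1 X35.5236 Y33.5812
G1 X35.5236 Y104.1741
M5
G0 X162.3106 Y114.4897
M4 S477
G1 X140.1292 Y79.3710 F2459
G1 X236.6119 Y38.1309
G1 X239.7160 Y118.3862
G1 X205.8061 Y117.8014
G1 X243.8183 Y154.3815
M5
G0 X160.0293 Y125.2977
M4 S477
G1 X204.4498 Y11.4298 F2459
G1 X193.7567 Y124.2263
G1 X160.0293 Y125.2977
M5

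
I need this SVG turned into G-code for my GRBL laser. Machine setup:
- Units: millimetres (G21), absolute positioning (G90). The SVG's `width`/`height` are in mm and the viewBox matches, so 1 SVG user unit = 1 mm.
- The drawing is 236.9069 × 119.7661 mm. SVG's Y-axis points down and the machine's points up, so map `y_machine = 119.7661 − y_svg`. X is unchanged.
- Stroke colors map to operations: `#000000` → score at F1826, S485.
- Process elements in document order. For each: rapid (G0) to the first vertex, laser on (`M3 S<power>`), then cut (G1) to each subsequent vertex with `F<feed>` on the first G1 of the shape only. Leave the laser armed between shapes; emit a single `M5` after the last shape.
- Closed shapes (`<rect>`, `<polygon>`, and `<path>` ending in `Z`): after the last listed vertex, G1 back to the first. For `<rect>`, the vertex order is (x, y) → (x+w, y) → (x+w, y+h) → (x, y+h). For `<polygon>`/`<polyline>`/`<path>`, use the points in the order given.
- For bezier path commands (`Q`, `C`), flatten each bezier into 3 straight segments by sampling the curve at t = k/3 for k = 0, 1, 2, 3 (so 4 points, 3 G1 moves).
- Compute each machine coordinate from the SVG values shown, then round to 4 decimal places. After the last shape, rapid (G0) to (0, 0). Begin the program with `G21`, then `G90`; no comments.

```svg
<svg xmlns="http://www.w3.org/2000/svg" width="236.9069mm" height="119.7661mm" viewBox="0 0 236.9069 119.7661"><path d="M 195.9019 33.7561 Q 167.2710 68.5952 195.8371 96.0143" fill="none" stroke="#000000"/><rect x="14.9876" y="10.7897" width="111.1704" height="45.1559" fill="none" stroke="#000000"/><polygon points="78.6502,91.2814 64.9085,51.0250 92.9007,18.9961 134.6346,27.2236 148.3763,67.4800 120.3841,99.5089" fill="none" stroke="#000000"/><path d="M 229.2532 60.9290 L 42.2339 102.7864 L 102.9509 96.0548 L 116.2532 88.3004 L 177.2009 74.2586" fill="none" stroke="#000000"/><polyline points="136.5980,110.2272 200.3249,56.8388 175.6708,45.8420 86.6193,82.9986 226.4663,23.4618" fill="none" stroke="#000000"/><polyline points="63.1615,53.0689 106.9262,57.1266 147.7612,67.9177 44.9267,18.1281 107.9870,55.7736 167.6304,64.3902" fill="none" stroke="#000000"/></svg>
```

G21
G90
G0 X195.9019 Y86.0100
M3 S485
G1 X183.1699 Y63.6084 F1826
G1 X183.1483 Y42.8556
G1 X195.8371 Y23.7518
G0 X14.9876 Y108.9764
M3 S485
G1 X126.1580 Y108.9764 F1826
G1 X126.1580 Y63.8205
G1 X14.9876 Y63.8205
G1 X14.9876 Y108.9764
G0 X78.6502 Y28.4847
M3 S485
G1 X64.9085 Y68.7411 F1826
G1 X92.9007 Y100.7700
G1 X134.6346 Y92.5425
G1 X148.3763 Y52.2861
G1 X120.3841 Y20.2572
G1 X78.6502 Y28.4847
G0 X229.2532 Y58.8371
M3 S485
G1 X42.2339 Y16.9797 F1826
G1 X102.9509 Y23.7113
G1 X116.2532 Y31.4657
G1 X177.2009 Y45.5075
G0 X136.5980 Y9.5389
M3 S485
G1 X200.3249 Y62.9273 F1826
G1 X175.6708 Y73.9241
G1 X86.6193 Y36.7675
G1 X226.4663 Y96.3043
G0 X63.1615 Y66.6972
M3 S485
G1 X106.9262 Y62.6395 F1826
G1 X147.7612 Y51.8484
G1 X44.9267 Y101.6380
G1 X107.9870 Y63.9925
G1 X167.6304 Y55.3759
M5
G0 X0.0000 Y0.0000

1 u = 1 mm; y_m = 119.7661 − y.

[1] `<path>` quadratic bezier, #000000→score S485 F1826: (195.9019,86.0100) → (183.1699,63.6084) → (183.1483,42.8556) → (195.8371,23.7518)

[2] `<rect>` rectangle, #000000→score S485 F1826: (14.9876,108.9764) → (126.1580,108.9764) → (126.1580,63.8205) → (14.9876,63.8205) → (14.9876,108.9764) (closed)

[3] `<polygon>` regular polygon, #000000→score S485 F1826: (78.6502,28.4847) → (64.9085,68.7411) → (92.9007,100.7700) → (134.6346,92.5425) → (148.3763,52.2861) → (120.3841,20.2572) → (78.6502,28.4847) (closed)

[4] `<path>` open polyline, #000000→score S485 F1826: (229.2532,58.8371) → (42.2339,16.9797) → (102.9509,23.7113) → (116.2532,31.4657) → (177.2009,45.5075)

[5] `<polyline>` open polyline, #000000→score S485 F1826: (136.5980,9.5389) → (200.3249,62.9273) → (175.6708,73.9241) → (86.6193,36.7675) → (226.4663,96.3043)

[6] `<polyline>` open polyline, #000000→score S485 F1826: (63.1615,66.6972) → (106.9262,62.6395) → (147.7612,51.8484) → (44.9267,101.6380) → (107.9870,63.9925) → (167.6304,55.3759)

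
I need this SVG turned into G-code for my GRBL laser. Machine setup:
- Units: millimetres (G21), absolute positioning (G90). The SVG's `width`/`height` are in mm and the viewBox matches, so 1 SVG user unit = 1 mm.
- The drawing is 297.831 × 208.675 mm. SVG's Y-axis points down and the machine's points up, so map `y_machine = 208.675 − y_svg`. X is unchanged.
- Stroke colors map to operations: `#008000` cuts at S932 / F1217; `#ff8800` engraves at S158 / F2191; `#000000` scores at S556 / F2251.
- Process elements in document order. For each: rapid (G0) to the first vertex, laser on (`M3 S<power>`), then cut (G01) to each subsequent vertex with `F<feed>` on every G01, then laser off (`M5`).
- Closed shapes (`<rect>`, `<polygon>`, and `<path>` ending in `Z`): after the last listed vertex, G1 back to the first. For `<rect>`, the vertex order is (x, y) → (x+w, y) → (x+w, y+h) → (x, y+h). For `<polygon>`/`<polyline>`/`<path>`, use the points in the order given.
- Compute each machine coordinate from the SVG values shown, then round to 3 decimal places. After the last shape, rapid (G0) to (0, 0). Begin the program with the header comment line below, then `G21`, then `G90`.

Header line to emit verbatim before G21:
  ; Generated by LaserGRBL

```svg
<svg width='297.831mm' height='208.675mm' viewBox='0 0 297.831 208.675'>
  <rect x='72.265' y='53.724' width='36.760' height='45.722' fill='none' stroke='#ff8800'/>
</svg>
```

; Generated by LaserGRBL
G21
G90
G0 X72.265 Y154.951
M3 S158
G01 X109.025 Y154.951 F2191
G01 X109.025 Y109.229 F2191
G01 X72.265 Y109.229 F2191
G01 X72.265 Y154.951 F2191
M5
G0 X0.000 Y0.000

viewBox `0 0 297.831 208.675` with mm width/height → 1 unit = 1 mm. Flip: y_m = 208.675 − y_svg.

**Shape 1** — `<rect>` rectangle, stroke `#ff8800` → engrave (S158, F2191). Machine vertices: (72.265,154.951) → (109.025,154.951) → (109.025,109.229) → (72.265,109.229) → (72.265,154.951). Closed: final G1 returns to the first vertex.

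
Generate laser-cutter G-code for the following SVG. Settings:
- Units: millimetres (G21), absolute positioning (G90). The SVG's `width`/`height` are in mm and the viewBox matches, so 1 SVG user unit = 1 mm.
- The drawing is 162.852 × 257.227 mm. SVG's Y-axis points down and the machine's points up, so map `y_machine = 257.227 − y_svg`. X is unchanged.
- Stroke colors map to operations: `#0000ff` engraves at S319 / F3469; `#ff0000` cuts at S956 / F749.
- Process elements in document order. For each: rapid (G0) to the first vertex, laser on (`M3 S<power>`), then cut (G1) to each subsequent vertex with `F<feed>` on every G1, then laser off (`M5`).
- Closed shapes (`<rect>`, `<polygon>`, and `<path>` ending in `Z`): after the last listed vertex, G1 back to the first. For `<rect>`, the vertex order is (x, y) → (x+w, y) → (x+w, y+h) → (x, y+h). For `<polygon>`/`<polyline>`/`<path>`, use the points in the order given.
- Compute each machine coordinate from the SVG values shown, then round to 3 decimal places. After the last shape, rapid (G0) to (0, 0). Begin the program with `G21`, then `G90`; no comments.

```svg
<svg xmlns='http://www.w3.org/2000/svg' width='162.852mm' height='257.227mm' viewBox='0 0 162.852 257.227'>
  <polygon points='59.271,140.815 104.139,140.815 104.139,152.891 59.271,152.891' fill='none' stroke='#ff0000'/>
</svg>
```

Since the viewBox matches the mm dimensions, user units are millimetres directly. The only transform is the Y-flip y_m = 257.227 − y_svg.

Shape 1 is a rectangle drawn with `<polygon>`. Its stroke #ff0000 means cut at S956, F749. After flipping Y the toolpath is (59.271,116.412) → (104.139,116.412) → (104.139,104.336) → (59.271,104.336) → (59.271,116.412), returning to the start.

G21
G90
G0 X59.271 Y116.412
M3 S956
G1 X104.139 Y116.412 F749
G1 X104.139 Y104.336 F749
G1 X59.271 Y104.336 F749
G1 X59.271 Y116.412 F749
M5
G0 X0.000 Y0.000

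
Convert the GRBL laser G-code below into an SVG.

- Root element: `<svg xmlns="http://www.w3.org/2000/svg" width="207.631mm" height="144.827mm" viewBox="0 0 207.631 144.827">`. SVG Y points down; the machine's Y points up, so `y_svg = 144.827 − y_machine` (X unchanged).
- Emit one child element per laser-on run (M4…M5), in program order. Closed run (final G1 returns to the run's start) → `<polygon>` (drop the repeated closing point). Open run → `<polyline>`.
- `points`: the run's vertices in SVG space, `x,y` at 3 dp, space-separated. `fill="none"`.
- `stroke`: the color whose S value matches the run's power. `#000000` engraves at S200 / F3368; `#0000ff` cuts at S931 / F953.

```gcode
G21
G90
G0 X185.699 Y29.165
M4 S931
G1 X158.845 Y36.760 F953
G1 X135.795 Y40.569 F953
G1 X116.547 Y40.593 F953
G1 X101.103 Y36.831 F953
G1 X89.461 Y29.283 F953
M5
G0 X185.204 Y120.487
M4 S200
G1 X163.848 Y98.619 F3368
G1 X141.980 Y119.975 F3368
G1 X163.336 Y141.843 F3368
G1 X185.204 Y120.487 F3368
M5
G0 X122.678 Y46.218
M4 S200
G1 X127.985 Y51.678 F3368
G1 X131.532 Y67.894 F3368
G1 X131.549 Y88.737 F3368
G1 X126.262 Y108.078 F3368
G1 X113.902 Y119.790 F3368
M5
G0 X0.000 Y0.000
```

<svg xmlns="http://www.w3.org/2000/svg" width="207.631mm" height="144.827mm" viewBox="0 0 207.631 144.827">
  <polyline points="185.699,115.662 158.845,108.067 135.795,104.258 116.547,104.234 101.103,107.996 89.461,115.544" fill="none" stroke="#0000ff"/>
  <polygon points="185.204,24.340 163.848,46.208 141.980,24.852 163.336,2.984" fill="none" stroke="#000000"/>
  <polyline points="122.678,98.609 127.985,93.149 131.532,76.933 131.549,56.090 126.262,36.749 113.902,25.037" fill="none" stroke="#000000"/>
</svg>

Machine Y-up, SVG Y-down with viewBox height 144.827, so y_svg = 144.827 − y_machine; X carries over.

Run 1: S931 ⇒ cut layer `#0000ff`. The run is open, so emit a `<polyline>` with points (Y-flipped): 185.699,115.662 158.845,108.067 135.795,104.258 116.547,104.234 101.103,107.996 89.461,115.544.

Run 2: S200 ⇒ engrave layer `#000000`. The run returns to its start, so emit a `<polygon>` with points (Y-flipped): 185.204,24.340 163.848,46.208 141.980,24.852 163.336,2.984.

Run 3: S200 ⇒ engrave layer `#000000`. The run is open, so emit a `<polyline>` with points (Y-flipped): 122.678,98.609 127.985,93.149 131.532,76.933 131.549,56.090 126.262,36.749 113.902,25.037.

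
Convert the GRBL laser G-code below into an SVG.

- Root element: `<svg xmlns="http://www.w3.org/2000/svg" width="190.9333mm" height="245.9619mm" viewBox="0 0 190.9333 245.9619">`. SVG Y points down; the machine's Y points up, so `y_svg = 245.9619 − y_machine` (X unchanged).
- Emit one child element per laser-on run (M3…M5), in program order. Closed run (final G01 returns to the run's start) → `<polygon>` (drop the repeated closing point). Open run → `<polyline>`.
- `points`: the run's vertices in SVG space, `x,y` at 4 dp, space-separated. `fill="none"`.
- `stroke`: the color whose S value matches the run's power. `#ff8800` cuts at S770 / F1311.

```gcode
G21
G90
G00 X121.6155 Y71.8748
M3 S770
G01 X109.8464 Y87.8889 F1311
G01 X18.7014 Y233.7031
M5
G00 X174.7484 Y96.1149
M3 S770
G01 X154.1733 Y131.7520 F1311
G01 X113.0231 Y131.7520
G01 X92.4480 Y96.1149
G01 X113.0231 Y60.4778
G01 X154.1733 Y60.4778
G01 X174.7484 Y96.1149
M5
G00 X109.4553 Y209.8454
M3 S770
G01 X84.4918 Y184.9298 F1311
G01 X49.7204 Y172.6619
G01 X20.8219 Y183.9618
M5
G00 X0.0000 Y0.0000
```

<svg xmlns="http://www.w3.org/2000/svg" width="190.9333mm" height="245.9619mm" viewBox="0 0 190.9333 245.9619">
  <polyline points="121.6155,174.0871 109.8464,158.0730 18.7014,12.2588" fill="none" stroke="#ff8800"/>
  <polygon points="174.7484,149.8470 154.1733,114.2099 113.0231,114.2099 92.4480,149.8470 113.0231,185.4841 154.1733,185.4841" fill="none" stroke="#ff8800"/>
  <polyline points="109.4553,36.1165 84.4918,61.0321 49.7204,73.3000 20.8219,62.0001" fill="none" stroke="#ff8800"/>
</svg>

y_svg = 245.9619 − y_m. Every run uses S770, so all elements get stroke `#ff8800` (cut).

[1] open run; points: 121.6155,174.0871 109.8464,158.0730 18.7014,12.2588

[2] closed run; points: 174.7484,149.8470 154.1733,114.2099 113.0231,114.2099 92.4480,149.8470 113.0231,185.4841 154.1733,185.4841

[3] open run; points: 109.4553,36.1165 84.4918,61.0321 49.7204,73.3000 20.8219,62.0001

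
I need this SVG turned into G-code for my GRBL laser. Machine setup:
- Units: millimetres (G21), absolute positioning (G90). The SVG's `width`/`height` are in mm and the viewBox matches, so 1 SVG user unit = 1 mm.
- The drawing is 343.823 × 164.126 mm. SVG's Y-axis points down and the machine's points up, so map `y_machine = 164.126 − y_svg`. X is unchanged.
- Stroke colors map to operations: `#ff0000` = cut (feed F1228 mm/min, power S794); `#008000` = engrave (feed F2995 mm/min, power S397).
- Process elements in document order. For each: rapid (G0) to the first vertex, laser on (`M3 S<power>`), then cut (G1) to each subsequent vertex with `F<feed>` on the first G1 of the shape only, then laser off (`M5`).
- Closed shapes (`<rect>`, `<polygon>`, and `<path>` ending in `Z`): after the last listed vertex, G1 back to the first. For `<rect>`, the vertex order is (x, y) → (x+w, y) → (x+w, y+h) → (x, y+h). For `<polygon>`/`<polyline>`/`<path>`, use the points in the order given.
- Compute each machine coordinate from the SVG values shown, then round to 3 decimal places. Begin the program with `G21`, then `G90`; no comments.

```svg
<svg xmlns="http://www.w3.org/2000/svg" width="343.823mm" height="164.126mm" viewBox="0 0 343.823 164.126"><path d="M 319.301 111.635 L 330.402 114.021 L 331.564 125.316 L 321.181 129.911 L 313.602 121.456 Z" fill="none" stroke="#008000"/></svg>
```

G21
G90
G0 X319.301 Y52.491
M3 S397
G1 X330.402 Y50.105 F2995
G1 X331.564 Y38.810
G1 X321.181 Y34.215
G1 X313.602 Y42.670
G1 X319.301 Y52.491
M5

Since the viewBox matches the mm dimensions, user units are millimetres directly. The only transform is the Y-flip y_m = 164.126 − y_svg.

Shape 1 is a regular polygon drawn with `<path>`. Its stroke #008000 means engrave at S397, F2995. After flipping Y the toolpath is (319.301,52.491) → (330.402,50.105) → (331.564,38.810) → (321.181,34.215) → (313.602,42.670) → (319.301,52.491), returning to the start.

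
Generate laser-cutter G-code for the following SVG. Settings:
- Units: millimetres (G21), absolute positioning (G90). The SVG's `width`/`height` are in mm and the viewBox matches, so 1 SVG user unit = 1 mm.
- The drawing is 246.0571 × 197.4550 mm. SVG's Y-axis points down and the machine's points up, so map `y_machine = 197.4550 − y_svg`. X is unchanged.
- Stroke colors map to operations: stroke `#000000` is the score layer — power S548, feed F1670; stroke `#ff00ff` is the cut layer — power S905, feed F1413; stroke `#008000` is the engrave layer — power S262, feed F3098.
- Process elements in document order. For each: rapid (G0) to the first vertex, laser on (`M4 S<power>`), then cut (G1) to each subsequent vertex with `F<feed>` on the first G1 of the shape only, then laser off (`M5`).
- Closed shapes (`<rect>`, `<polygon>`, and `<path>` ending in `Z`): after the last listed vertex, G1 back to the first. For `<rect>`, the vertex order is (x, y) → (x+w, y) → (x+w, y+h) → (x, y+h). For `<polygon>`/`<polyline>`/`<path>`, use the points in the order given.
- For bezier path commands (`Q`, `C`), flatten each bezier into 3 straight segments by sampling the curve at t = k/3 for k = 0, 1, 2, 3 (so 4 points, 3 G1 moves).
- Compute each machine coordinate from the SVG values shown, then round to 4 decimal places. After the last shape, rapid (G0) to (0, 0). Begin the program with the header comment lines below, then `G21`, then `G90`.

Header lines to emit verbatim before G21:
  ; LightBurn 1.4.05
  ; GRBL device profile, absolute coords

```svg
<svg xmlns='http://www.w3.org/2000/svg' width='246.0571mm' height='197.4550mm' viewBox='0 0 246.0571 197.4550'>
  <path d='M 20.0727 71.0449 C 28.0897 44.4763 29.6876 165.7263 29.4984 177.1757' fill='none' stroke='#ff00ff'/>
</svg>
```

; LightBurn 1.4.05
; GRBL device profile, absolute coords
G21
G90
G0 X20.0727 Y126.4101
M4 S905
G1 X26.1216 Y113.2473 F1413
G1 X28.9203 Y58.7874
G1 X29.4984 Y20.2793
M5
G0 X0.0000 Y0.0000

1 u = 1 mm; y_m = 197.4550 − y.

[1] `<path>` cubic bezier, #ff00ff→cut S905 F1413: (20.0727,126.4101) → (26.1216,113.2473) → (28.9203,58.7874) → (29.4984,20.2793)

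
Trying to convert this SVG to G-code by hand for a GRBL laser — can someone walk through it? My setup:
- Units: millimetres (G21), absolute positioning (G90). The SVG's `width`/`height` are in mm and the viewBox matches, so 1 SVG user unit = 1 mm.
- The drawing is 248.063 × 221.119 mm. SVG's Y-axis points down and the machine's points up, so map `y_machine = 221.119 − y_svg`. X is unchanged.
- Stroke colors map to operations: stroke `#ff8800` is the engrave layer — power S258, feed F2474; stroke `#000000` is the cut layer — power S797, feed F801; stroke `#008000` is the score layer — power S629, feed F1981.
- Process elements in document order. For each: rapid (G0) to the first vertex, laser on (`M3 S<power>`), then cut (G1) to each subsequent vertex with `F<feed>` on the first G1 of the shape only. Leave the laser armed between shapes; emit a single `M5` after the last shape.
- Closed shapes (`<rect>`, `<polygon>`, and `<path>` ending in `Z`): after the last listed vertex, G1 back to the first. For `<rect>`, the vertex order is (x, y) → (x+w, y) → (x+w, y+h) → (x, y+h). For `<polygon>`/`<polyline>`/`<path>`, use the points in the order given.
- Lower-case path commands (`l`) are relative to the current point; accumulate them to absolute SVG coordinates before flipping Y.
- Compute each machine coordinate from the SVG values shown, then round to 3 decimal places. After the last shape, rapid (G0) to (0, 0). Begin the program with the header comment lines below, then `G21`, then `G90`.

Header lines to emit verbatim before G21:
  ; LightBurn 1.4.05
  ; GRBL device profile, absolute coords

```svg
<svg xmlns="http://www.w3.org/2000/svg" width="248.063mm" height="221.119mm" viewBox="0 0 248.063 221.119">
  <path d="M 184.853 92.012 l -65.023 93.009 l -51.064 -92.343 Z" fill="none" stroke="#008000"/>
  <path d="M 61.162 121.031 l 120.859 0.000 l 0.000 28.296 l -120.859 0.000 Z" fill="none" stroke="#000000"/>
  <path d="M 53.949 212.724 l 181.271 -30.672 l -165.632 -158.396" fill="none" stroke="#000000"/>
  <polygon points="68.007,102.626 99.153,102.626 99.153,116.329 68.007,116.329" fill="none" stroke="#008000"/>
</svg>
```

viewBox `0 0 248.063 221.119` with mm width/height → 1 unit = 1 mm. Flip: y_m = 221.119 − y_svg.

**Shape 1** — `<path>` closed polygon, stroke `#008000` → score (S629, F1981). Machine vertices: (184.853,129.107) → (119.830,36.098) → (68.766,128.441) → (184.853,129.107). Closed: final G1 returns to the first vertex.

**Shape 2** — `<path>` rectangle, stroke `#000000` → cut (S797, F801). Machine vertices: (61.162,100.088) → (182.021,100.088) → (182.021,71.792) → (61.162,71.792) → (61.162,100.088). Closed: final G1 returns to the first vertex.

**Shape 3** — `<path>` open polyline, stroke `#000000` → cut (S797, F801). Machine vertices: (53.949,8.395) → (235.220,39.067) → (69.588,197.463). Open path.

**Shape 4** — `<polygon>` rectangle, stroke `#008000` → score (S629, F1981). Machine vertices: (68.007,118.493) → (99.153,118.493) → (99.153,104.790) → (68.007,104.790) → (68.007,118.493). Closed: final G1 returns to the first vertex.

; LightBurn 1.4.05
; GRBL device profile, absolute coords
G21
G90
G0 X184.853 Y129.107
M3 S629
G1 X119.830 Y36.098 F1981
G1 X68.766 Y128.441
G1 X184.853 Y129.107
G0 X61.162 Y100.088
M3 S797
G1 X182.021 Y100.088 F801
G1 X182.021 Y71.792
G1 X61.162 Y71.792
G1 X61.162 Y100.088
G0 X53.949 Y8.395
M3 S797
G1 X235.220 Y39.067 F801
G1 X69.588 Y197.463
G0 X68.007 Y118.493
M3 S629
G1 X99.153 Y118.493 F1981
G1 X99.153 Y104.790
G1 X68.007 Y104.790
G1 X68.007 Y118.493
M5
G0 X0.000 Y0.000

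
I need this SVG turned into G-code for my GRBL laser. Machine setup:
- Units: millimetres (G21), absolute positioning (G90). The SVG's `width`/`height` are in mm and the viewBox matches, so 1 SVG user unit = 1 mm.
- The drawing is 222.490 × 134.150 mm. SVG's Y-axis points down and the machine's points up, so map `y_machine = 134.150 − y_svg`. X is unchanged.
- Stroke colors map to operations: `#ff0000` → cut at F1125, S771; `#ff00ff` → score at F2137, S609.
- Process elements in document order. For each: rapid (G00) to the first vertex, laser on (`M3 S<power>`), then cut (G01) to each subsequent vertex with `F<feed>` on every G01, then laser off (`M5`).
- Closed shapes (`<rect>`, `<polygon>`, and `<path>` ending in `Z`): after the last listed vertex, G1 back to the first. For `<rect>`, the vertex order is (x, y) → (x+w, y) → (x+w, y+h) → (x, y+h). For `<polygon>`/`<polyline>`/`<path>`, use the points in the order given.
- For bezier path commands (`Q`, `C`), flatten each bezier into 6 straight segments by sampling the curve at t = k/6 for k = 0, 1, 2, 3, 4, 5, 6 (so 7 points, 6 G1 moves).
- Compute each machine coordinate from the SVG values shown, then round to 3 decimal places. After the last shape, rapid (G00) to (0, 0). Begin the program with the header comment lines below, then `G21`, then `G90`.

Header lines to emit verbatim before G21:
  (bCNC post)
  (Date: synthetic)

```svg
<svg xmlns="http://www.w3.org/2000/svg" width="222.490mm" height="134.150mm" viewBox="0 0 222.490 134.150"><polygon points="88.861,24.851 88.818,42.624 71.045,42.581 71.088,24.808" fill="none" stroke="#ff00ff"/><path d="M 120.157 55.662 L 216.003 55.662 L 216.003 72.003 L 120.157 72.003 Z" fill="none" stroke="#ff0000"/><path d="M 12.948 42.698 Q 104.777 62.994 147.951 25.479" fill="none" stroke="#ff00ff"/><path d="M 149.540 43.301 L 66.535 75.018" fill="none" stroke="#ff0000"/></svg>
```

(bCNC post)
(Date: synthetic)
G21
G90
G00 X88.861 Y109.299
M3 S609
G01 X88.818 Y91.526 F2137
G01 X71.045 Y91.569 F2137
G01 X71.088 Y109.342 F2137
G01 X88.861 Y109.299 F2137
M5
G00 X120.157 Y78.488
M3 S771
G01 X216.003 Y78.488 F1125
G01 X216.003 Y62.147 F1125
G01 X120.157 Y62.147 F1125
G01 X120.157 Y78.488 F1125
M5
G00 X12.948 Y91.452
M3 S609
G01 X42.206 Y86.293 F2137
G01 X68.761 Y84.345 F2137
G01 X92.613 Y85.609 F2137
G01 X113.762 Y90.084 F2137
G01 X132.208 Y97.772 F2137
G01 X147.951 Y108.671 F2137
M5
G00 X149.540 Y90.849
M3 S771
G01 X66.535 Y59.132 F1125
M5
G00 X0.000 Y0.000

Since the viewBox matches the mm dimensions, user units are millimetres directly. The only transform is the Y-flip y_m = 134.150 − y_svg.

Shape 1 is a regular polygon drawn with `<polygon>`. Its stroke #ff00ff means score at S609, F2137. After flipping Y the toolpath is (88.861,109.299) → (88.818,91.526) → (71.045,91.569) → (71.088,109.342) → (88.861,109.299), returning to the start.

Shape 2 is a rectangle drawn with `<path>`. Its stroke #ff0000 means cut at S771, F1125. After flipping Y the toolpath is (120.157,78.488) → (216.003,78.488) → (216.003,62.147) → (120.157,62.147) → (120.157,78.488), returning to the start.

Shape 3 is a quadratic bezier drawn with `<path>`. Its stroke #ff00ff means score at S609, F2137. After flipping Y the toolpath is (12.948,91.452) → (42.206,86.293) → (68.761,84.345) → (92.613,85.609) → (113.762,90.084) → (132.208,97.772) → (147.951,108.671).

Shape 4 is a line segment drawn with `<path>`. Its stroke #ff0000 means cut at S771, F1125. After flipping Y the toolpath is (149.540,90.849) → (66.535,59.132).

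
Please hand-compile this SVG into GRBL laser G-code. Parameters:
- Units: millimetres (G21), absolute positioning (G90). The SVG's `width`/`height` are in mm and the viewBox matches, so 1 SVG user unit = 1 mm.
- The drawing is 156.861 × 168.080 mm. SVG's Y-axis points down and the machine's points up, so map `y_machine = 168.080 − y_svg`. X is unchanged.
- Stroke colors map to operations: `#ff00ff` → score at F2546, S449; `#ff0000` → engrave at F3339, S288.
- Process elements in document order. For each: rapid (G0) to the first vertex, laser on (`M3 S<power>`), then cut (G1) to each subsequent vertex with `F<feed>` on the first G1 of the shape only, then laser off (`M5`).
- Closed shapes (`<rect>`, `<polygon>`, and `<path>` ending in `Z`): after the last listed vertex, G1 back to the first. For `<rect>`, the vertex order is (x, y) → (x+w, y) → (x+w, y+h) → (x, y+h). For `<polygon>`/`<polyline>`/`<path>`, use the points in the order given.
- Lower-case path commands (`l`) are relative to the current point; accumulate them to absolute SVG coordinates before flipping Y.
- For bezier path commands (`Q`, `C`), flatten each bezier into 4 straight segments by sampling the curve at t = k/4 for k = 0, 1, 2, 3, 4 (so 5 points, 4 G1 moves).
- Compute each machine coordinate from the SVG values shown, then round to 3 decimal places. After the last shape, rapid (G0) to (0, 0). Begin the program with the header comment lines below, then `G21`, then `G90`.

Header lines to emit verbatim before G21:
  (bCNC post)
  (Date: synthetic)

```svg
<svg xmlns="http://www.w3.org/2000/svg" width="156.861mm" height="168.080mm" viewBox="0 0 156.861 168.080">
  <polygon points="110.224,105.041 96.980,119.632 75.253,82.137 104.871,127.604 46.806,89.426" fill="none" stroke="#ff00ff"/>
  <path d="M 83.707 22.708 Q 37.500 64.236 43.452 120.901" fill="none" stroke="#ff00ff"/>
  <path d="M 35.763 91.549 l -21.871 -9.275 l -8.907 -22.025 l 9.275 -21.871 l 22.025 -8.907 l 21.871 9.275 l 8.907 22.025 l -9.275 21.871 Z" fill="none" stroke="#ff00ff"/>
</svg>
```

1 u = 1 mm; y_m = 168.080 − y.

[1] `<polygon>` closed polygon, #ff00ff→score S449 F2546: (110.224,63.039) → (96.980,48.448) → (75.253,85.943) → (104.871,40.476) → (46.806,78.654) → (110.224,63.039) (closed)

[2] `<path>` quadratic bezier, #ff00ff→score S449 F2546: (83.707,145.372) → (63.863,123.662) → (50.540,100.060) → (43.736,74.565) → (43.452,47.179)

[3] `<path>` regular polygon, #ff00ff→score S449 F2546: (35.763,76.531) → (13.892,85.806) → (4.985,107.831) → (14.260,129.702) → (36.285,138.609) → (58.156,129.334) → (67.063,107.309) → (57.788,85.438) → (35.763,76.531) (closed)

(bCNC post)
(Date: synthetic)
G21
G90
G0 X110.224 Y63.039
M3 S449
G1 X96.980 Y48.448 F2546
G1 X75.253 Y85.943
G1 X104.871 Y40.476
G1 X46.806 Y78.654
G1 X110.224 Y63.039
M5
G0 X83.707 Y145.372
M3 S449
G1 X63.863 Y123.662 F2546
G1 X50.540 Y100.060
G1 X43.736 Y74.565
G1 X43.452 Y47.179
M5
G0 X35.763 Y76.531
M3 S449
G1 X13.892 Y85.806 F2546
G1 X4.985 Y107.831
G1 X14.260 Y129.702
G1 X36.285 Y138.609
G1 X58.156 Y129.334
G1 X67.063 Y107.309
G1 X57.788 Y85.438
G1 X35.763 Y76.531
M5
G0 X0.000 Y0.000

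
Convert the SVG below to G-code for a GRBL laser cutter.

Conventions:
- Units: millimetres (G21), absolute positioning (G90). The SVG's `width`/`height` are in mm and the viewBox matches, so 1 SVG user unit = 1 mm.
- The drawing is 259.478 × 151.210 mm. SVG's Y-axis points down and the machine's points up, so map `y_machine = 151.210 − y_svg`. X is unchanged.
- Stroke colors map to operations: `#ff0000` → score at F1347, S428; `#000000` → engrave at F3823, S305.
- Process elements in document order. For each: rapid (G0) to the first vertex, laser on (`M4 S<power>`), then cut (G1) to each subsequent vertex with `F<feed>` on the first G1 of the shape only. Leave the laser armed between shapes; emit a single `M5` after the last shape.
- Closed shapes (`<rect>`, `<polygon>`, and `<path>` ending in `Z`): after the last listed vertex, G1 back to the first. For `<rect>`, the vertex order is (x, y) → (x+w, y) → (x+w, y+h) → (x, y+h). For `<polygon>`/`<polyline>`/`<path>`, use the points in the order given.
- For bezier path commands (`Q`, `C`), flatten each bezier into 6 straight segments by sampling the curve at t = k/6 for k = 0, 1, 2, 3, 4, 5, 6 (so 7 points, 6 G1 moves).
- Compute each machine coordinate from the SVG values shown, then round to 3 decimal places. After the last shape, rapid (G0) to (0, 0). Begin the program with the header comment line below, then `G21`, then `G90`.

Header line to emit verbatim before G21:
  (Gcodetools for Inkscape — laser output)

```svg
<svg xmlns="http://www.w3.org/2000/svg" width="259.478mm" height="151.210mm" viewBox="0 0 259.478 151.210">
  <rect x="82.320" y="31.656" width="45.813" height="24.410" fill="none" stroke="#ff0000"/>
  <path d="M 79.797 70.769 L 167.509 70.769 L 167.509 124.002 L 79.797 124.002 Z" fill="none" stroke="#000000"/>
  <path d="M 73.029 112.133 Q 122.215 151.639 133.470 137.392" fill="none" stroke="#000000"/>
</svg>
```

viewBox `0 0 259.478 151.210` with mm width/height → 1 unit = 1 mm. Flip: y_m = 151.210 − y_svg.

**Shape 1** — `<rect>` rectangle, stroke `#ff0000` → score (S428, F1347). Machine vertices: (82.320,119.554) → (128.133,119.554) → (128.133,95.144) → (82.320,95.144) → (82.320,119.554). Closed: final G1 returns to the first vertex.

**Shape 2** — `<path>` rectangle, stroke `#000000` → engrave (S305, F3823). Machine vertices: (79.797,80.441) → (167.509,80.441) → (167.509,27.208) → (79.797,27.208) → (79.797,80.441). Closed: final G1 returns to the first vertex.

**Shape 3** — `<path>` quadratic bezier, stroke `#000000` → engrave (S305, F3823). Control points (SVG): P0=(73.029,112.133), P1=(122.215,151.639), P2=(133.470,137.392); sampled at t=k/6. Machine vertices: (73.029,39.077) → (88.371,27.401) → (101.605,18.712) → (112.732,13.009) → (121.752,10.293) → (128.665,10.562) → (133.470,13.818). Open path.

(Gcodetools for Inkscape — laser output)
G21
G90
G0 X82.320 Y119.554
M4 S428
G1 X128.133 Y119.554 F1347
G1 X128.133 Y95.144
G1 X82.320 Y95.144
G1 X82.320 Y119.554
G0 X79.797 Y80.441
M4 S305
G1 X167.509 Y80.441 F3823
G1 X167.509 Y27.208
G1 X79.797 Y27.208
G1 X79.797 Y80.441
G0 X73.029 Y39.077
M4 S305
G1 X88.371 Y27.401 F3823
G1 X101.605 Y18.712
G1 X112.732 Y13.009
G1 X121.752 Y10.293
G1 X128.665 Y10.562
G1 X133.470 Y13.818
M5
G0 X0.000 Y0.000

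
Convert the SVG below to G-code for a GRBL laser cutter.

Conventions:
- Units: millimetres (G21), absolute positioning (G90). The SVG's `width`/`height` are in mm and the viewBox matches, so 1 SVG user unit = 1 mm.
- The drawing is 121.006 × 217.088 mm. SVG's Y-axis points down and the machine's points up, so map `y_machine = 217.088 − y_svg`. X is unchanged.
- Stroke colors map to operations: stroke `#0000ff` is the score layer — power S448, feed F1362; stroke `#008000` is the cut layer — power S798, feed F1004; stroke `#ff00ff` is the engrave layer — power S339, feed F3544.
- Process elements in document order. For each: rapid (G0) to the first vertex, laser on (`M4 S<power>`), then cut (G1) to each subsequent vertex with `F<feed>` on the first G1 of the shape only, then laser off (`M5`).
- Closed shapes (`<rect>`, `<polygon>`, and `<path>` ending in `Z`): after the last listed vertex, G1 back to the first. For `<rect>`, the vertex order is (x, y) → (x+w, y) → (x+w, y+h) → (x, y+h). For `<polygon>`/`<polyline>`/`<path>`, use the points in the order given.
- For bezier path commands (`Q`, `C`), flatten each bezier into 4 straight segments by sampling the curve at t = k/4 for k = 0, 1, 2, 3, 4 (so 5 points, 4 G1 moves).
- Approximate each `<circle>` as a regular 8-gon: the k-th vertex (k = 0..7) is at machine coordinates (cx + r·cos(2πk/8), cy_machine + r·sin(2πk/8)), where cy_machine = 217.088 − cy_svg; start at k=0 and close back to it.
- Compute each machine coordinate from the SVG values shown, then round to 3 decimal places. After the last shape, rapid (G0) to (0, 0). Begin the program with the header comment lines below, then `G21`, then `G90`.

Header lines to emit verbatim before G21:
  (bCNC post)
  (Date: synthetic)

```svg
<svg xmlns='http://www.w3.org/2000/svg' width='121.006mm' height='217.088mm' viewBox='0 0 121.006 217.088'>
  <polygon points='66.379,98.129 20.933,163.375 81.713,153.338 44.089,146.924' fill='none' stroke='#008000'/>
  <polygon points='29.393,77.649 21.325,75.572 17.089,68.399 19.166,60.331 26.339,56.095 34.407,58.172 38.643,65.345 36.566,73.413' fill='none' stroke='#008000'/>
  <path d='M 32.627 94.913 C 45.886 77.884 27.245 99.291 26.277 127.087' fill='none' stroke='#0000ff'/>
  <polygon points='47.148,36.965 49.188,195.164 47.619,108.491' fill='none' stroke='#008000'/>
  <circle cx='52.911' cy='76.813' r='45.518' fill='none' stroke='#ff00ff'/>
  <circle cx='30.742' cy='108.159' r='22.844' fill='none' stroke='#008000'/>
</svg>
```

Since the viewBox matches the mm dimensions, user units are millimetres directly. The only transform is the Y-flip y_m = 217.088 − y_svg.

Shape 1 is a closed polygon drawn with `<polygon>`. Its stroke #008000 means cut at S798, F1004. After flipping Y the toolpath is (66.379,118.959) → (20.933,53.713) → (81.713,63.750) → (44.089,70.164) → (66.379,118.959), returning to the start.

Shape 2 is a regular polygon drawn with `<polygon>`. Its stroke #008000 means cut at S798, F1004. After flipping Y the toolpath is (29.393,139.439) → (21.325,141.516) → (17.089,148.689) → (19.166,156.757) → (26.339,160.993) → (34.407,158.916) → (38.643,151.743) → (36.566,143.675) → (29.393,139.439), returning to the start.

Shape 3 is a cubic bezier drawn with `<path>`. Its stroke #0000ff means score at S448, F1362. After flipping Y the toolpath is (32.627,122.175) → (37.365,128.241) → (34.787,122.897) → (29.542,109.149) → (26.277,90.001).

Shape 4 is a closed polygon drawn with `<polygon>`. Its stroke #008000 means cut at S798, F1004. After flipping Y the toolpath is (47.148,180.123) → (49.188,21.924) → (47.619,108.597) → (47.148,180.123), returning to the start.

Shape 5 is a circle drawn with `<circle>`. Its stroke #ff00ff means engrave at S339, F3544. After flipping Y the toolpath is (98.429,140.275) → (85.097,172.461) → (52.911,185.793) → (20.725,172.461) → (7.393,140.275) → (20.725,108.089) → (52.911,94.757) → (85.097,108.089) → (98.429,140.275), returning to the start.

Shape 6 is a circle drawn with `<circle>`. Its stroke #008000 means cut at S798, F1004. After flipping Y the toolpath is (53.586,108.929) → (46.895,125.082) → (30.742,131.773) → (14.589,125.082) → (7.898,108.929) → (14.589,92.776) → (30.742,86.085) → (46.895,92.776) → (53.586,108.929), returning to the start.

(bCNC post)
(Date: synthetic)
G21
G90
G0 X66.379 Y118.959
M4 S798
G1 X20.933 Y53.713 F1004
G1 X81.713 Y63.750
G1 X44.089 Y70.164
G1 X66.379 Y118.959
M5
G0 X29.393 Y139.439
M4 S798
G1 X21.325 Y141.516 F1004
G1 X17.089 Y148.689
G1 X19.166 Y156.757
G1 X26.339 Y160.993
G1 X34.407 Y158.916
G1 X38.643 Y151.743
G1 X36.566 Y143.675
G1 X29.393 Y139.439
M5
G0 X32.627 Y122.175
M4 S448
G1 X37.365 Y128.241 F1362
G1 X34.787 Y122.897
G1 X29.542 Y109.149
G1 X26.277 Y90.001
M5
G0 X47.148 Y180.123
M4 S798
G1 X49.188 Y21.924 F1004
G1 X47.619 Y108.597
G1 X47.148 Y180.123
M5
G0 X98.429 Y140.275
M4 S339
G1 X85.097 Y172.461 F3544
G1 X52.911 Y185.793
G1 X20.725 Y172.461
G1 X7.393 Y140.275
G1 X20.725 Y108.089
G1 X52.911 Y94.757
G1 X85.097 Y108.089
G1 X98.429 Y140.275
M5
G0 X53.586 Y108.929
M4 S798
G1 X46.895 Y125.082 F1004
G1 X30.742 Y131.773
G1 X14.589 Y125.082
G1 X7.898 Y108.929
G1 X14.589 Y92.776
G1 X30.742 Y86.085
G1 X46.895 Y92.776
G1 X53.586 Y108.929
M5
G0 X0.000 Y0.000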